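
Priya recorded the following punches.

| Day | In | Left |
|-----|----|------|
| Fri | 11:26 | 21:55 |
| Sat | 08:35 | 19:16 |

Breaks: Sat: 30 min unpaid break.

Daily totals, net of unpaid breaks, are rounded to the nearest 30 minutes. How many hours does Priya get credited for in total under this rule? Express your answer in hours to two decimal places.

Fri: 11:26–21:55 = 10 h 29 min → rounds to 10 h 30 min
Sat: 08:35–19:16 = 10 h 41 min − 30 min = 10 h 11 min → rounds to 10 h 0 min
Total credited: 20 h 30 min.

20.50 hours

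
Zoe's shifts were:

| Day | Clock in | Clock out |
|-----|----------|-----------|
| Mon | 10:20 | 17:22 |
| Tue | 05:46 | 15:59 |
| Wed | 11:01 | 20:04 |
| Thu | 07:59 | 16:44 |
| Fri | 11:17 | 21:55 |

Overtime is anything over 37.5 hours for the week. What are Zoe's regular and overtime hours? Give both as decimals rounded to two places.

Mon: 10:20–17:22 = 7 h 2 min
Tue: 05:46–15:59 = 10 h 13 min
Wed: 11:01–20:04 = 9 h 3 min
Thu: 07:59–16:44 = 8 h 45 min
Fri: 11:17–21:55 = 10 h 38 min
Total worked: 45 h 41 min = 45.68 h.
Threshold 37.5 h → overtime 8 h 11 min, regular 37 h 30 min.

Regular 37.50 hours, overtime 8.18 hours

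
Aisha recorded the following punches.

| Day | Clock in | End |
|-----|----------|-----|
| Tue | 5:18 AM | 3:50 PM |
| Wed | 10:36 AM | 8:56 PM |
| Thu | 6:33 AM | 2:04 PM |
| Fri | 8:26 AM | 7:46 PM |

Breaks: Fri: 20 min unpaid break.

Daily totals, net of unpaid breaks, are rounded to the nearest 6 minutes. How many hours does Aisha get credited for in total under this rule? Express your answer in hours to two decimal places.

39.30 hours

Tue: 5:18 AM–3:50 PM = 10 h 32 min → rounds to 10 h 30 min
Wed: 10:36 AM–8:56 PM = 10 h 20 min → rounds to 10 h 18 min
Thu: 6:33 AM–2:04 PM = 7 h 31 min → rounds to 7 h 30 min
Fri: 8:26 AM–7:46 PM = 11 h 20 min − 20 min = 11 h 0 min → rounds to 11 h 0 min
Total credited: 39 h 18 min.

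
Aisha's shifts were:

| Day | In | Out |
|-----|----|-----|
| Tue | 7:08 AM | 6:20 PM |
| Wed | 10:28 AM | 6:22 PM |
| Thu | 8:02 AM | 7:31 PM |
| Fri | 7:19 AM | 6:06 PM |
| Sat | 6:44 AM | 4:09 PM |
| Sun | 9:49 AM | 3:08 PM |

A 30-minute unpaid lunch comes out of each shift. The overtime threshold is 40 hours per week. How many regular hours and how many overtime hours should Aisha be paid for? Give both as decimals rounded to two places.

Tue: 7:08 AM–6:20 PM = 11 h 12 min; less 30 min break → 10 h 42 min
Wed: 10:28 AM–6:22 PM = 7 h 54 min; less 30 min break → 7 h 24 min
Thu: 8:02 AM–7:31 PM = 11 h 29 min; less 30 min break → 10 h 59 min
Fri: 7:19 AM–6:06 PM = 10 h 47 min; less 30 min break → 10 h 17 min
Sat: 6:44 AM–4:09 PM = 9 h 25 min; less 30 min break → 8 h 55 min
Sun: 9:49 AM–3:08 PM = 5 h 19 min; less 30 min break → 4 h 49 min
Total worked: 53 h 6 min = 53.10 h.
Threshold 40 h → overtime 13 h 6 min, regular 40 h 0 min.

Regular 40.00 hours, overtime 13.10 hours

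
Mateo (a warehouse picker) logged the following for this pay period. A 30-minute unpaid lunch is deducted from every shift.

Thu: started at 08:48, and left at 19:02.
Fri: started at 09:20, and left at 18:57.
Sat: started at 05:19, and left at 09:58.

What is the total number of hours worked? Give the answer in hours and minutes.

23 h 0 min

Thu: 08:48–19:02 = 10 h 14 min; less 30 min break → 9 h 44 min
Fri: 09:20–18:57 = 9 h 37 min; less 30 min break → 9 h 7 min
Sat: 05:19–09:58 = 4 h 39 min; less 30 min break → 4 h 9 min
Total: 9 h 44 min + 9 h 7 min + 4 h 9 min = 23 h 0 min.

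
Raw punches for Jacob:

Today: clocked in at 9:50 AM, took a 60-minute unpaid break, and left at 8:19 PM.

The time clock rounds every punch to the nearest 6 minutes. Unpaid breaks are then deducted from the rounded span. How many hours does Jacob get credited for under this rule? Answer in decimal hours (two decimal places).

Today: in 9:50 AM→9:48 AM, out 8:19 PM→8:18 PM; 10 h 30 min − 60 min = 9 h 30 min

9.50 hours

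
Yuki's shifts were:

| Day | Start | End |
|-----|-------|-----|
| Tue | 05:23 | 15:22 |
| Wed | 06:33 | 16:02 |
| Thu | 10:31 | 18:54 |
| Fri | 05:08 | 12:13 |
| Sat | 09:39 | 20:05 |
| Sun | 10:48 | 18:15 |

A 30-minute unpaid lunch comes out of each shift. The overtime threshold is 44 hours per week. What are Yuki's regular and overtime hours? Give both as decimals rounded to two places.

Tue: 05:23–15:22 = 9 h 59 min; less 30 min break → 9 h 29 min
Wed: 06:33–16:02 = 9 h 29 min; less 30 min break → 8 h 59 min
Thu: 10:31–18:54 = 8 h 23 min; less 30 min break → 7 h 53 min
Fri: 05:08–12:13 = 7 h 5 min; less 30 min break → 6 h 35 min
Sat: 09:39–20:05 = 10 h 26 min; less 30 min break → 9 h 56 min
Sun: 10:48–18:15 = 7 h 27 min; less 30 min break → 6 h 57 min
Total worked: 49 h 49 min = 49.82 h.
Threshold 44 h → overtime 5 h 49 min, regular 44 h 0 min.

Regular 44.00 hours, overtime 5.82 hours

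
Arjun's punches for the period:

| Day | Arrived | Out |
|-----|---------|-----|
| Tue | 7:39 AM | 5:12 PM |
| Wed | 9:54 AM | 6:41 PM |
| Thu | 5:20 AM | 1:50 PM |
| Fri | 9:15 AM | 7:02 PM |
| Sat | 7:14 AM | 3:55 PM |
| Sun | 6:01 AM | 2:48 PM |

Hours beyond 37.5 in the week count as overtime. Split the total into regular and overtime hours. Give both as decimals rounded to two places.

Tue: 7:39 AM–5:12 PM = 9 h 33 min
Wed: 9:54 AM–6:41 PM = 8 h 47 min
Thu: 5:20 AM–1:50 PM = 8 h 30 min
Fri: 9:15 AM–7:02 PM = 9 h 47 min
Sat: 7:14 AM–3:55 PM = 8 h 41 min
Sun: 6:01 AM–2:48 PM = 8 h 47 min
Total worked: 54 h 5 min = 54.08 h.
Threshold 37.5 h → overtime 16 h 35 min, regular 37 h 30 min.

Regular 37.50 hours, overtime 16.58 hours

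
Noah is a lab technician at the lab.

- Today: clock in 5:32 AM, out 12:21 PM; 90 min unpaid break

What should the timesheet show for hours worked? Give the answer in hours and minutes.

Today: 5:32 AM–12:21 PM = 6 h 49 min; less 90 min break → 5 h 19 min

5 h 19 min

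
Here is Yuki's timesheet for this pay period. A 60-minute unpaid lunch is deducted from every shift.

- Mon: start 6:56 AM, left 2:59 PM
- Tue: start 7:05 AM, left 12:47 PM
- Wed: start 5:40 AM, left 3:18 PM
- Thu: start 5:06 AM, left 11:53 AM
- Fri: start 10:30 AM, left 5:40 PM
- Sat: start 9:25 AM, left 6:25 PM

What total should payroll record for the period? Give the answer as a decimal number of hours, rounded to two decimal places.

Mon: 6:56 AM–2:59 PM = 8 h 3 min; less 60 min break → 7 h 3 min
Tue: 7:05 AM–12:47 PM = 5 h 42 min; less 60 min break → 4 h 42 min
Wed: 5:40 AM–3:18 PM = 9 h 38 min; less 60 min break → 8 h 38 min
Thu: 5:06 AM–11:53 AM = 6 h 47 min; less 60 min break → 5 h 47 min
Fri: 10:30 AM–5:40 PM = 7 h 10 min; less 60 min break → 6 h 10 min
Sat: 9:25 AM–6:25 PM = 9 h 0 min; less 60 min break → 8 h 0 min
Total: 7 h 3 min + 4 h 42 min + 8 h 38 min + 5 h 47 min + 6 h 10 min + 8 h 0 min = 40 h 20 min.

40.33 hours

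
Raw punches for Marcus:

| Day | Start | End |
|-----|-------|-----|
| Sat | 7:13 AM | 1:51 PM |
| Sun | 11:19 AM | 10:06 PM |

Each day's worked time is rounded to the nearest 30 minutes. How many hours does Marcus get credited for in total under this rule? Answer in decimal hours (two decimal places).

17.50 hours

Sat: 7:13 AM–1:51 PM = 6 h 38 min → rounds to 6 h 30 min
Sun: 11:19 AM–10:06 PM = 10 h 47 min → rounds to 11 h 0 min
Total credited: 17 h 30 min.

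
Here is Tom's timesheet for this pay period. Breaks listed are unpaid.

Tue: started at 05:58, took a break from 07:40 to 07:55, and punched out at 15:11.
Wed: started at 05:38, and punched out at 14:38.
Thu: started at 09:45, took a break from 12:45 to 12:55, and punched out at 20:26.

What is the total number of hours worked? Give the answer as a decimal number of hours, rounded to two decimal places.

28.48 hours

Tue: 05:58–15:11 = 9 h 13 min; less 15 min break → 8 h 58 min
Wed: 05:38–14:38 = 9 h 0 min
Thu: 09:45–20:26 = 10 h 41 min; less 10 min break → 10 h 31 min
Total: 8 h 58 min + 9 h 0 min + 10 h 31 min = 28 h 29 min.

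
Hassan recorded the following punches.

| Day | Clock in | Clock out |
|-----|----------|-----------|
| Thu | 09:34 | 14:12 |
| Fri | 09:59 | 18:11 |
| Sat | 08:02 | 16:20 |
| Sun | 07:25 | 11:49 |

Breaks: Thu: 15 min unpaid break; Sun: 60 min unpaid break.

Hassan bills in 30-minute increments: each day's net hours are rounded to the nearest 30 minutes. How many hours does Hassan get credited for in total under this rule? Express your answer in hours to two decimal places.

Thu: 09:34–14:12 = 4 h 38 min − 15 min = 4 h 23 min → rounds to 4 h 30 min
Fri: 09:59–18:11 = 8 h 12 min → rounds to 8 h 0 min
Sat: 08:02–16:20 = 8 h 18 min → rounds to 8 h 30 min
Sun: 07:25–11:49 = 4 h 24 min − 60 min = 3 h 24 min → rounds to 3 h 30 min
Total credited: 24 h 30 min.

24.50 hours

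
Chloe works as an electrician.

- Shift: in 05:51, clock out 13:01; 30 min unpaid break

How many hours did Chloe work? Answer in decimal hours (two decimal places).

6.67 hours

Shift: 05:51–13:01 = 7 h 10 min; less 30 min break → 6 h 40 min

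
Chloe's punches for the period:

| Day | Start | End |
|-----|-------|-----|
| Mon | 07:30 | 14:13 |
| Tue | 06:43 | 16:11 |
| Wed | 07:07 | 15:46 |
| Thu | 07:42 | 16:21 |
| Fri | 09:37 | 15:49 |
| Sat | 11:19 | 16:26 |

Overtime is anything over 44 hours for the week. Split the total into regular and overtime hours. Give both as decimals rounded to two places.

Regular 44.00 hours, overtime 0.80 hours

Mon: 07:30–14:13 = 6 h 43 min
Tue: 06:43–16:11 = 9 h 28 min
Wed: 07:07–15:46 = 8 h 39 min
Thu: 07:42–16:21 = 8 h 39 min
Fri: 09:37–15:49 = 6 h 12 min
Sat: 11:19–16:26 = 5 h 7 min
Total worked: 44 h 48 min = 44.80 h.
Threshold 44 h → overtime 0 h 48 min, regular 44 h 0 min.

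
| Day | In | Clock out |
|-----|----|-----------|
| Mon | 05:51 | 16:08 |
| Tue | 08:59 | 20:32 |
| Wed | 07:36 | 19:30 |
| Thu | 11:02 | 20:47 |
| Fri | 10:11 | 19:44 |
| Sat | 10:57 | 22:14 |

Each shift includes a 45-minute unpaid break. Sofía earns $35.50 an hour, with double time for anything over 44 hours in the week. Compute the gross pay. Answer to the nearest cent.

Mon: 05:51–16:08 = 10 h 17 min; less 45 min break → 9 h 32 min
Tue: 08:59–20:32 = 11 h 33 min; less 45 min break → 10 h 48 min
Wed: 07:36–19:30 = 11 h 54 min; less 45 min break → 11 h 9 min
Thu: 11:02–20:47 = 9 h 45 min; less 45 min break → 9 h 0 min
Fri: 10:11–19:44 = 9 h 33 min; less 45 min break → 8 h 48 min
Sat: 10:57–22:14 = 11 h 17 min; less 45 min break → 10 h 32 min
Total worked: 59 h 49 min = 3589 min.
Regular 44 h 0 min = 2640 min at $35.50/h; overtime 15 h 49 min = 949 min at $71.00/h.
Pay = (2640 × $35.50 + 949 × $71.00) ÷ 60 = $2684.98.

$2684.98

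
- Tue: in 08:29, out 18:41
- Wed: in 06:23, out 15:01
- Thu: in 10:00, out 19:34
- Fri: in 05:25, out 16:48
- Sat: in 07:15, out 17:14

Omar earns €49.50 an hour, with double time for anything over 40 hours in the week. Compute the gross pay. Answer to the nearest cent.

€2946.90

Tue: 08:29–18:41 = 10 h 12 min
Wed: 06:23–15:01 = 8 h 38 min
Thu: 10:00–19:34 = 9 h 34 min
Fri: 05:25–16:48 = 11 h 23 min
Sat: 07:15–17:14 = 9 h 59 min
Total worked: 49 h 46 min = 2986 min.
Regular 40 h 0 min = 2400 min at €49.50/h; overtime 9 h 46 min = 586 min at €99.00/h.
Pay = (2400 × €49.50 + 586 × €99.00) ÷ 60 = €2946.90.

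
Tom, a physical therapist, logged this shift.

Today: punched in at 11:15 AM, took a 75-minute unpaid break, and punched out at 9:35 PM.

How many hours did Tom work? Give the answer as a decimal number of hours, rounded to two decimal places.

9.08 hours

Today: 11:15 AM–9:35 PM = 10 h 20 min; less 75 min break → 9 h 5 min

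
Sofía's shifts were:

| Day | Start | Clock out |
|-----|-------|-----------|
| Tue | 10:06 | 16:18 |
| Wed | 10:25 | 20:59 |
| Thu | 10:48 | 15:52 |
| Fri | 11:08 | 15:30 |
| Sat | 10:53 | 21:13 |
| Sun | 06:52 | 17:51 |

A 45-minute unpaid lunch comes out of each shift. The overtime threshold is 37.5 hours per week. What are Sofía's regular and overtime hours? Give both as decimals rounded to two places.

Regular 37.50 hours, overtime 5.52 hours

Tue: 10:06–16:18 = 6 h 12 min; less 45 min break → 5 h 27 min
Wed: 10:25–20:59 = 10 h 34 min; less 45 min break → 9 h 49 min
Thu: 10:48–15:52 = 5 h 4 min; less 45 min break → 4 h 19 min
Fri: 11:08–15:30 = 4 h 22 min; less 45 min break → 3 h 37 min
Sat: 10:53–21:13 = 10 h 20 min; less 45 min break → 9 h 35 min
Sun: 06:52–17:51 = 10 h 59 min; less 45 min break → 10 h 14 min
Total worked: 43 h 1 min = 43.02 h.
Threshold 37.5 h → overtime 5 h 31 min, regular 37 h 30 min.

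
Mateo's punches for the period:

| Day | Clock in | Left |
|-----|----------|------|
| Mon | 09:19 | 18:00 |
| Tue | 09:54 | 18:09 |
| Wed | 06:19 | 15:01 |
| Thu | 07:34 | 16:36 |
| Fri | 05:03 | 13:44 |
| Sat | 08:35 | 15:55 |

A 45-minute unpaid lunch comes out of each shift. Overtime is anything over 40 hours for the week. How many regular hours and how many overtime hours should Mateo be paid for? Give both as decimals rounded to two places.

Regular 40.00 hours, overtime 6.18 hours

Mon: 09:19–18:00 = 8 h 41 min; less 45 min break → 7 h 56 min
Tue: 09:54–18:09 = 8 h 15 min; less 45 min break → 7 h 30 min
Wed: 06:19–15:01 = 8 h 42 min; less 45 min break → 7 h 57 min
Thu: 07:34–16:36 = 9 h 2 min; less 45 min break → 8 h 17 min
Fri: 05:03–13:44 = 8 h 41 min; less 45 min break → 7 h 56 min
Sat: 08:35–15:55 = 7 h 20 min; less 45 min break → 6 h 35 min
Total worked: 46 h 11 min = 46.18 h.
Threshold 40 h → overtime 6 h 11 min, regular 40 h 0 min.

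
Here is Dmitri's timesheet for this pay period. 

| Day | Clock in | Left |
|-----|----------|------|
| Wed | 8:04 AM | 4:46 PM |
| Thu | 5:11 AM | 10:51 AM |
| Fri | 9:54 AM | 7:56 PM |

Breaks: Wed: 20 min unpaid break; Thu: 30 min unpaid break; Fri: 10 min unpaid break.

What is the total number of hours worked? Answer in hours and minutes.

23 h 24 min

Wed: 8:04 AM–4:46 PM = 8 h 42 min; less 20 min break → 8 h 22 min
Thu: 5:11 AM–10:51 AM = 5 h 40 min; less 30 min break → 5 h 10 min
Fri: 9:54 AM–7:56 PM = 10 h 2 min; less 10 min break → 9 h 52 min
Total: 8 h 22 min + 5 h 10 min + 9 h 52 min = 23 h 24 min.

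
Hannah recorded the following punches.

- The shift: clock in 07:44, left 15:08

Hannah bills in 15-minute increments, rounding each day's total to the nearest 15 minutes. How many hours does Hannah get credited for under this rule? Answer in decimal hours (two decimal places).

The shift: 07:44–15:08 = 7 h 24 min → rounds to 7 h 30 min

7.50 hours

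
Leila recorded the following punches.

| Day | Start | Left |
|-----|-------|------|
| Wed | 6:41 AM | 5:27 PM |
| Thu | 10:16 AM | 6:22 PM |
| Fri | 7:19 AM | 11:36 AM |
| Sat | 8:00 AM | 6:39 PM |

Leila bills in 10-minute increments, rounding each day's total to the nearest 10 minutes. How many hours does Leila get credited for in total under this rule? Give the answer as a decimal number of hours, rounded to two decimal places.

34.00 hours

Wed: 6:41 AM–5:27 PM = 10 h 46 min → rounds to 10 h 50 min
Thu: 10:16 AM–6:22 PM = 8 h 6 min → rounds to 8 h 10 min
Fri: 7:19 AM–11:36 AM = 4 h 17 min → rounds to 4 h 20 min
Sat: 8:00 AM–6:39 PM = 10 h 39 min → rounds to 10 h 40 min
Total credited: 34 h 0 min.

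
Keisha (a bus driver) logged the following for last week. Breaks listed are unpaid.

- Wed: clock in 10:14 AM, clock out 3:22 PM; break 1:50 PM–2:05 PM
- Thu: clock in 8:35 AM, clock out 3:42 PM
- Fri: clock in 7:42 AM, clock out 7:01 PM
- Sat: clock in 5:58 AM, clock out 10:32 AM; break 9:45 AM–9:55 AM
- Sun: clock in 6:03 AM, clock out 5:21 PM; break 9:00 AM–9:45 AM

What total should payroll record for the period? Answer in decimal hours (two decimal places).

38.27 hours

Wed: 10:14 AM–3:22 PM = 5 h 8 min; less 15 min break → 4 h 53 min
Thu: 8:35 AM–3:42 PM = 7 h 7 min
Fri: 7:42 AM–7:01 PM = 11 h 19 min
Sat: 5:58 AM–10:32 AM = 4 h 34 min; less 10 min break → 4 h 24 min
Sun: 6:03 AM–5:21 PM = 11 h 18 min; less 45 min break → 10 h 33 min
Total: 4 h 53 min + 7 h 7 min + 11 h 19 min + 4 h 24 min + 10 h 33 min = 38 h 16 min.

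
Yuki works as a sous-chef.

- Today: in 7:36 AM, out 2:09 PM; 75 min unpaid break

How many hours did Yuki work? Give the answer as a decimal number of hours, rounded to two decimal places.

Today: 7:36 AM–2:09 PM = 6 h 33 min; less 75 min break → 5 h 18 min

5.30 hours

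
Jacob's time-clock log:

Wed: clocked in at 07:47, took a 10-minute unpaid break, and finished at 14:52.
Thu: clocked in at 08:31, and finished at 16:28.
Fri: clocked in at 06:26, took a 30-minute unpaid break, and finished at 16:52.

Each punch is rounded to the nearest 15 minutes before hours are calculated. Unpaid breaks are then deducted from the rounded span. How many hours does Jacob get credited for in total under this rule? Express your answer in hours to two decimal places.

Wed: in 07:47→07:45, out 14:52→14:45; 7 h 0 min − 10 min = 6 h 50 min
Thu: in 08:31→08:30, out 16:28→16:30; 8 h 0 min
Fri: in 06:26→06:30, out 16:52→16:45; 10 h 15 min − 30 min = 9 h 45 min
Total credited: 24 h 35 min.

24.58 hours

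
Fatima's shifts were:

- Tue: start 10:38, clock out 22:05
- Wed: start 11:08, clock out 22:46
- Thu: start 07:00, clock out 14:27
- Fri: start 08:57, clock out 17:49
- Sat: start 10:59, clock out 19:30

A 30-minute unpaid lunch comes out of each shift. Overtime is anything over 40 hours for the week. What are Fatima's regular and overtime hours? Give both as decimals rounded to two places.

Regular 40.00 hours, overtime 5.42 hours

Tue: 10:38–22:05 = 11 h 27 min; less 30 min break → 10 h 57 min
Wed: 11:08–22:46 = 11 h 38 min; less 30 min break → 11 h 8 min
Thu: 07:00–14:27 = 7 h 27 min; less 30 min break → 6 h 57 min
Fri: 08:57–17:49 = 8 h 52 min; less 30 min break → 8 h 22 min
Sat: 10:59–19:30 = 8 h 31 min; less 30 min break → 8 h 1 min
Total worked: 45 h 25 min = 45.42 h.
Threshold 40 h → overtime 5 h 25 min, regular 40 h 0 min.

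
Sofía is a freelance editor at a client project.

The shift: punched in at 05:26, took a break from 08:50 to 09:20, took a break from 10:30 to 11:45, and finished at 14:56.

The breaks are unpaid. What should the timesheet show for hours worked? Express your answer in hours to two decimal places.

7.75 hours

The shift: 05:26–14:56 = 9 h 30 min; less 105 min break → 7 h 45 min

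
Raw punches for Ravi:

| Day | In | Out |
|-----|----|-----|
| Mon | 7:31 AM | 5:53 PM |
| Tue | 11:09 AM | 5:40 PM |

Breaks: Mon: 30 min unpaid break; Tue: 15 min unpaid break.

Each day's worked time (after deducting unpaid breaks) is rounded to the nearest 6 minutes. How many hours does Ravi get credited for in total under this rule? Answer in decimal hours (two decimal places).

16.20 hours

Mon: 7:31 AM–5:53 PM = 10 h 22 min − 30 min = 9 h 52 min → rounds to 9 h 54 min
Tue: 11:09 AM–5:40 PM = 6 h 31 min − 15 min = 6 h 16 min → rounds to 6 h 18 min
Total credited: 16 h 12 min.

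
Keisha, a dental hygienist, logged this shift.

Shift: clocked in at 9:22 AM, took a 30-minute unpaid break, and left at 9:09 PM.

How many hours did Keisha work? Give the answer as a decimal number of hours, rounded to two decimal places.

Shift: 9:22 AM–9:09 PM = 11 h 47 min; less 30 min break → 11 h 17 min

11.28 hours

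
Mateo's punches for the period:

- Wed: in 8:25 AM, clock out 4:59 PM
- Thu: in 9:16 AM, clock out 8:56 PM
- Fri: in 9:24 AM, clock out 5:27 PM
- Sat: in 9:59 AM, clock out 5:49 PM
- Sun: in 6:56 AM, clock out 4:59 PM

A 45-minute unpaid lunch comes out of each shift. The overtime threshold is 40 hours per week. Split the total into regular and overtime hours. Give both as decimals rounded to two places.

Regular 40.00 hours, overtime 2.42 hours

Wed: 8:25 AM–4:59 PM = 8 h 34 min; less 45 min break → 7 h 49 min
Thu: 9:16 AM–8:56 PM = 11 h 40 min; less 45 min break → 10 h 55 min
Fri: 9:24 AM–5:27 PM = 8 h 3 min; less 45 min break → 7 h 18 min
Sat: 9:59 AM–5:49 PM = 7 h 50 min; less 45 min break → 7 h 5 min
Sun: 6:56 AM–4:59 PM = 10 h 3 min; less 45 min break → 9 h 18 min
Total worked: 42 h 25 min = 42.42 h.
Threshold 40 h → overtime 2 h 25 min, regular 40 h 0 min.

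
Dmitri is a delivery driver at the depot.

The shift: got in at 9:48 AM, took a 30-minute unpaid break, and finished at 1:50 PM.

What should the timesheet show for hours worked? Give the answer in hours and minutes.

3 h 32 min

The shift: 9:48 AM–1:50 PM = 4 h 2 min; less 30 min break → 3 h 32 min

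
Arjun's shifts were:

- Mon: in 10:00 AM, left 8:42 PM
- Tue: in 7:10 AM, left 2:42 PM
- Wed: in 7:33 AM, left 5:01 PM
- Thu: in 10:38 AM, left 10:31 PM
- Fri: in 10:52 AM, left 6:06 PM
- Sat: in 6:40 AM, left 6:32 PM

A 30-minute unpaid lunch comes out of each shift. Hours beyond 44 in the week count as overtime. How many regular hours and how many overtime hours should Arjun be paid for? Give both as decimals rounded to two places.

Mon: 10:00 AM–8:42 PM = 10 h 42 min; less 30 min break → 10 h 12 min
Tue: 7:10 AM–2:42 PM = 7 h 32 min; less 30 min break → 7 h 2 min
Wed: 7:33 AM–5:01 PM = 9 h 28 min; less 30 min break → 8 h 58 min
Thu: 10:38 AM–10:31 PM = 11 h 53 min; less 30 min break → 11 h 23 min
Fri: 10:52 AM–6:06 PM = 7 h 14 min; less 30 min break → 6 h 44 min
Sat: 6:40 AM–6:32 PM = 11 h 52 min; less 30 min break → 11 h 22 min
Total worked: 55 h 41 min = 55.68 h.
Threshold 44 h → overtime 11 h 41 min, regular 44 h 0 min.

Regular 44.00 hours, overtime 11.68 hours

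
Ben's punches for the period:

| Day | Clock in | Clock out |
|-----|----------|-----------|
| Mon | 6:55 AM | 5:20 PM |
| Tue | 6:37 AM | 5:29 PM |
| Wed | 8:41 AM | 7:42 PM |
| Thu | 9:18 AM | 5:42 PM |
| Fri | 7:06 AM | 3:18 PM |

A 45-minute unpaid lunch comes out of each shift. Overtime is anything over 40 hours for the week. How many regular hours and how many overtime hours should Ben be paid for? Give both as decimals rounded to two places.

Regular 40.00 hours, overtime 5.15 hours

Mon: 6:55 AM–5:20 PM = 10 h 25 min; less 45 min break → 9 h 40 min
Tue: 6:37 AM–5:29 PM = 10 h 52 min; less 45 min break → 10 h 7 min
Wed: 8:41 AM–7:42 PM = 11 h 1 min; less 45 min break → 10 h 16 min
Thu: 9:18 AM–5:42 PM = 8 h 24 min; less 45 min break → 7 h 39 min
Fri: 7:06 AM–3:18 PM = 8 h 12 min; less 45 min break → 7 h 27 min
Total worked: 45 h 9 min = 45.15 h.
Threshold 40 h → overtime 5 h 9 min, regular 40 h 0 min.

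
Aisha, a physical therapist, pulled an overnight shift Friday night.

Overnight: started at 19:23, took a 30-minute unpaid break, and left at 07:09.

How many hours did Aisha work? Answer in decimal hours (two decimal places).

11.27 hours

Overnight: 19:23 → midnight = 4 h 37 min; midnight → 07:09 = 7 h 9 min; span 11 h 46 min; less 30 min break → 11 h 16 min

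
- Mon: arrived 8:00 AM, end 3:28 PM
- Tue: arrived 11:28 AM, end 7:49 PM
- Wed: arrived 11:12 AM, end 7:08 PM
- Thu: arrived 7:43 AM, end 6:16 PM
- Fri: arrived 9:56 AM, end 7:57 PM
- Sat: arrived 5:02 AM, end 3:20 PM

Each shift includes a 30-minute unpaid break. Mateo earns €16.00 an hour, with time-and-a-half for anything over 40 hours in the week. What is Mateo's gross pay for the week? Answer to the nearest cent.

€918.80

Mon: 8:00 AM–3:28 PM = 7 h 28 min; less 30 min break → 6 h 58 min
Tue: 11:28 AM–7:49 PM = 8 h 21 min; less 30 min break → 7 h 51 min
Wed: 11:12 AM–7:08 PM = 7 h 56 min; less 30 min break → 7 h 26 min
Thu: 7:43 AM–6:16 PM = 10 h 33 min; less 30 min break → 10 h 3 min
Fri: 9:56 AM–7:57 PM = 10 h 1 min; less 30 min break → 9 h 31 min
Sat: 5:02 AM–3:20 PM = 10 h 18 min; less 30 min break → 9 h 48 min
Total worked: 51 h 37 min = 3097 min.
Regular 40 h 0 min = 2400 min at €16.00/h; overtime 11 h 37 min = 697 min at €24.00/h.
Pay = (2400 × €16.00 + 697 × €24.00) ÷ 60 = €918.80.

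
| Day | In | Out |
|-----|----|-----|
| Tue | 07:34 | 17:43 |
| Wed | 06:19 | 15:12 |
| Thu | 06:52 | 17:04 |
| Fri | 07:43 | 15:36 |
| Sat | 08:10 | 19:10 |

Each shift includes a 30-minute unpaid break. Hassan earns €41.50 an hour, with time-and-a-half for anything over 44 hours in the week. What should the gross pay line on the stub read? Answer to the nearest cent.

Tue: 07:34–17:43 = 10 h 9 min; less 30 min break → 9 h 39 min
Wed: 06:19–15:12 = 8 h 53 min; less 30 min break → 8 h 23 min
Thu: 06:52–17:04 = 10 h 12 min; less 30 min break → 9 h 42 min
Fri: 07:43–15:36 = 7 h 53 min; less 30 min break → 7 h 23 min
Sat: 08:10–19:10 = 11 h 0 min; less 30 min break → 10 h 30 min
Total worked: 45 h 37 min = 2737 min.
Regular 44 h 0 min = 2640 min at €41.50/h; overtime 1 h 37 min = 97 min at €62.25/h.
Pay = (2640 × €41.50 + 97 × €62.25) ÷ 60 = €1926.64.

€1926.64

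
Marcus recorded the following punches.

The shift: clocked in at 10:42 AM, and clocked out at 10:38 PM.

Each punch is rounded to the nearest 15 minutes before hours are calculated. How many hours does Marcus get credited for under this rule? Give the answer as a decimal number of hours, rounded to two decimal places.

12.00 hours

The shift: in 10:42 AM→10:45 AM, out 10:38 PM→10:45 PM; 12 h 0 min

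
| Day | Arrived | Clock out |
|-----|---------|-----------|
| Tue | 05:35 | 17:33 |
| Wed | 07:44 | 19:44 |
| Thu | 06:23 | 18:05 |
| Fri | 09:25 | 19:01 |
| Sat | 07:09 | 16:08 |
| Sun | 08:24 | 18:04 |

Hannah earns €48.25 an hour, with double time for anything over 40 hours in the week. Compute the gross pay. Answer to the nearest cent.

Tue: 05:35–17:33 = 11 h 58 min
Wed: 07:44–19:44 = 12 h 0 min
Thu: 06:23–18:05 = 11 h 42 min
Fri: 09:25–19:01 = 9 h 36 min
Sat: 07:09–16:08 = 8 h 59 min
Sun: 08:24–18:04 = 9 h 40 min
Total worked: 63 h 55 min = 3835 min.
Regular 40 h 0 min = 2400 min at €48.25/h; overtime 23 h 55 min = 1435 min at €96.50/h.
Pay = (2400 × €48.25 + 1435 × €96.50) ÷ 60 = €4237.96.

€4237.96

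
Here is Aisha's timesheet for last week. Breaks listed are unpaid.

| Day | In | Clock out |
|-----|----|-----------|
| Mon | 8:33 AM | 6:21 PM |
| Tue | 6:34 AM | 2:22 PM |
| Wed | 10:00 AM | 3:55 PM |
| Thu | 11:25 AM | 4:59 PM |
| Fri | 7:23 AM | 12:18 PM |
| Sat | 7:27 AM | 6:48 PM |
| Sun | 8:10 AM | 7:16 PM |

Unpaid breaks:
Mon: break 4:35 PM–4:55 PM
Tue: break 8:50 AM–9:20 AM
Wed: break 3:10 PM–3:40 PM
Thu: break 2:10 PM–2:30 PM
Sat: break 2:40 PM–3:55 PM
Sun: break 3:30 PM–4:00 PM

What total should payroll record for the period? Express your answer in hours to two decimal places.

Mon: 8:33 AM–6:21 PM = 9 h 48 min; less 20 min break → 9 h 28 min
Tue: 6:34 AM–2:22 PM = 7 h 48 min; less 30 min break → 7 h 18 min
Wed: 10:00 AM–3:55 PM = 5 h 55 min; less 30 min break → 5 h 25 min
Thu: 11:25 AM–4:59 PM = 5 h 34 min; less 20 min break → 5 h 14 min
Fri: 7:23 AM–12:18 PM = 4 h 55 min
Sat: 7:27 AM–6:48 PM = 11 h 21 min; less 75 min break → 10 h 6 min
Sun: 8:10 AM–7:16 PM = 11 h 6 min; less 30 min break → 10 h 36 min
Total: 9 h 28 min + 7 h 18 min + 5 h 25 min + 5 h 14 min + 4 h 55 min + 10 h 6 min + 10 h 36 min = 53 h 2 min.

53.03 hours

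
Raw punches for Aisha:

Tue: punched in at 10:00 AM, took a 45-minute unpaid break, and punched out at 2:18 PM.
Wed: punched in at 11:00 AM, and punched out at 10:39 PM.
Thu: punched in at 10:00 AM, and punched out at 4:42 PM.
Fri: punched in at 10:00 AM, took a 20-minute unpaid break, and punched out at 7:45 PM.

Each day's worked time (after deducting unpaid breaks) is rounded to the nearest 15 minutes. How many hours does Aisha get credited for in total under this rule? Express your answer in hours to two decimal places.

31.50 hours

Tue: 10:00 AM–2:18 PM = 4 h 18 min − 45 min = 3 h 33 min → rounds to 3 h 30 min
Wed: 11:00 AM–10:39 PM = 11 h 39 min → rounds to 11 h 45 min
Thu: 10:00 AM–4:42 PM = 6 h 42 min → rounds to 6 h 45 min
Fri: 10:00 AM–7:45 PM = 9 h 45 min − 20 min = 9 h 25 min → rounds to 9 h 30 min
Total credited: 31 h 30 min.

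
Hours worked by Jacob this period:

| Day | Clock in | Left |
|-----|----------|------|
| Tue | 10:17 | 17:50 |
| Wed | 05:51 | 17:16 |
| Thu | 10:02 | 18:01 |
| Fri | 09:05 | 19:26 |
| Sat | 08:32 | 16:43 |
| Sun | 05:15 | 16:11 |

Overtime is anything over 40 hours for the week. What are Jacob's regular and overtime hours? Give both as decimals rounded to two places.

Tue: 10:17–17:50 = 7 h 33 min
Wed: 05:51–17:16 = 11 h 25 min
Thu: 10:02–18:01 = 7 h 59 min
Fri: 09:05–19:26 = 10 h 21 min
Sat: 08:32–16:43 = 8 h 11 min
Sun: 05:15–16:11 = 10 h 56 min
Total worked: 56 h 25 min = 56.42 h.
Threshold 40 h → overtime 16 h 25 min, regular 40 h 0 min.

Regular 40.00 hours, overtime 16.42 hours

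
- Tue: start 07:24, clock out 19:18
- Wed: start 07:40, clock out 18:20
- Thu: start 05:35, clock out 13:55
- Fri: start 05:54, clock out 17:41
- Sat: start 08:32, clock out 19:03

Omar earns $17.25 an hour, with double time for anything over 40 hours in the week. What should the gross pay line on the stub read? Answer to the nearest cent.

$1145.40

Tue: 07:24–19:18 = 11 h 54 min
Wed: 07:40–18:20 = 10 h 40 min
Thu: 05:35–13:55 = 8 h 20 min
Fri: 05:54–17:41 = 11 h 47 min
Sat: 08:32–19:03 = 10 h 31 min
Total worked: 53 h 12 min = 3192 min.
Regular 40 h 0 min = 2400 min at $17.25/h; overtime 13 h 12 min = 792 min at $34.50/h.
Pay = (2400 × $17.25 + 792 × $34.50) ÷ 60 = $1145.40.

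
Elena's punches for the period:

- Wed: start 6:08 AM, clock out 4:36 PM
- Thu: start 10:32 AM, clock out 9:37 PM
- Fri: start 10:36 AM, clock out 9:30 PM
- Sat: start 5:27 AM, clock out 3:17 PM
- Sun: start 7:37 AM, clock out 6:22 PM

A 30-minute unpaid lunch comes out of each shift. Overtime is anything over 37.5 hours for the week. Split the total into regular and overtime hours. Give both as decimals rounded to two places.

Wed: 6:08 AM–4:36 PM = 10 h 28 min; less 30 min break → 9 h 58 min
Thu: 10:32 AM–9:37 PM = 11 h 5 min; less 30 min break → 10 h 35 min
Fri: 10:36 AM–9:30 PM = 10 h 54 min; less 30 min break → 10 h 24 min
Sat: 5:27 AM–3:17 PM = 9 h 50 min; less 30 min break → 9 h 20 min
Sun: 7:37 AM–6:22 PM = 10 h 45 min; less 30 min break → 10 h 15 min
Total worked: 50 h 32 min = 50.53 h.
Threshold 37.5 h → overtime 13 h 2 min, regular 37 h 30 min.

Regular 37.50 hours, overtime 13.03 hours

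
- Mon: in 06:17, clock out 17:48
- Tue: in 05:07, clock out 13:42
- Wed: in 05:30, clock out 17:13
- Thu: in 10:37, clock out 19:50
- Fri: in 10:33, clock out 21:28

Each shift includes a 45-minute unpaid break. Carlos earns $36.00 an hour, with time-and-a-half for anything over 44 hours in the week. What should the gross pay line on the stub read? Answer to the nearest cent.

$1810.80

Mon: 06:17–17:48 = 11 h 31 min; less 45 min break → 10 h 46 min
Tue: 05:07–13:42 = 8 h 35 min; less 45 min break → 7 h 50 min
Wed: 05:30–17:13 = 11 h 43 min; less 45 min break → 10 h 58 min
Thu: 10:37–19:50 = 9 h 13 min; less 45 min break → 8 h 28 min
Fri: 10:33–21:28 = 10 h 55 min; less 45 min break → 10 h 10 min
Total worked: 48 h 12 min = 2892 min.
Regular 44 h 0 min = 2640 min at $36.00/h; overtime 4 h 12 min = 252 min at $54.00/h.
Pay = (2640 × $36.00 + 252 × $54.00) ÷ 60 = $1810.80.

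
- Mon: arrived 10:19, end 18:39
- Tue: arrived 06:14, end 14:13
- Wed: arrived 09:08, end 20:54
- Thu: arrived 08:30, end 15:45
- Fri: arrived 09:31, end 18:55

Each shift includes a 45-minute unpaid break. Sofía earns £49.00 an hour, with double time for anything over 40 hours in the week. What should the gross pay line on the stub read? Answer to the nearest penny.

Mon: 10:19–18:39 = 8 h 20 min; less 45 min break → 7 h 35 min
Tue: 06:14–14:13 = 7 h 59 min; less 45 min break → 7 h 14 min
Wed: 09:08–20:54 = 11 h 46 min; less 45 min break → 11 h 1 min
Thu: 08:30–15:45 = 7 h 15 min; less 45 min break → 6 h 30 min
Fri: 09:31–18:55 = 9 h 24 min; less 45 min break → 8 h 39 min
Total worked: 40 h 59 min = 2459 min.
Regular 40 h 0 min = 2400 min at £49.00/h; overtime 0 h 59 min = 59 min at £98.00/h.
Pay = (2400 × £49.00 + 59 × £98.00) ÷ 60 = £2056.37.

£2056.37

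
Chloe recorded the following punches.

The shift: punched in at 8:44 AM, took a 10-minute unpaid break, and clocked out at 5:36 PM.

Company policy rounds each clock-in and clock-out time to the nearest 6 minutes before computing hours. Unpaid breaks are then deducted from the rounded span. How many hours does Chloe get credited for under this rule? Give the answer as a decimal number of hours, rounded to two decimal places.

The shift: in 8:44 AM→8:42 AM, out 5:36 PM→5:36 PM; 8 h 54 min − 10 min = 8 h 44 min

8.73 hours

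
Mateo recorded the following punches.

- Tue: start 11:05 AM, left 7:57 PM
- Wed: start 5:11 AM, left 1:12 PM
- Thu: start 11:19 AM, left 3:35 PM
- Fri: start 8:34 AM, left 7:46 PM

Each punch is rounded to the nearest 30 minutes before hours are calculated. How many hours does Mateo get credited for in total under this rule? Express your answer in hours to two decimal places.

Tue: in 11:05 AM→11:00 AM, out 7:57 PM→8:00 PM; 9 h 0 min
Wed: in 5:11 AM→5:00 AM, out 1:12 PM→1:00 PM; 8 h 0 min
Thu: in 11:19 AM→11:30 AM, out 3:35 PM→3:30 PM; 4 h 0 min
Fri: in 8:34 AM→8:30 AM, out 7:46 PM→8:00 PM; 11 h 30 min
Total credited: 32 h 30 min.

32.50 hours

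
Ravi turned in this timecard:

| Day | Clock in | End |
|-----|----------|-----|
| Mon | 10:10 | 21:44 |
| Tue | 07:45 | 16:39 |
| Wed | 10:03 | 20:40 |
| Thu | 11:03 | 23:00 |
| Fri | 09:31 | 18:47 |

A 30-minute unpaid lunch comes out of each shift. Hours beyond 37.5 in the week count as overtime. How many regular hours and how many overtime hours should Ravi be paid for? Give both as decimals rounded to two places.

Regular 37.50 hours, overtime 12.30 hours

Mon: 10:10–21:44 = 11 h 34 min; less 30 min break → 11 h 4 min
Tue: 07:45–16:39 = 8 h 54 min; less 30 min break → 8 h 24 min
Wed: 10:03–20:40 = 10 h 37 min; less 30 min break → 10 h 7 min
Thu: 11:03–23:00 = 11 h 57 min; less 30 min break → 11 h 27 min
Fri: 09:31–18:47 = 9 h 16 min; less 30 min break → 8 h 46 min
Total worked: 49 h 48 min = 49.80 h.
Threshold 37.5 h → overtime 12 h 18 min, regular 37 h 30 min.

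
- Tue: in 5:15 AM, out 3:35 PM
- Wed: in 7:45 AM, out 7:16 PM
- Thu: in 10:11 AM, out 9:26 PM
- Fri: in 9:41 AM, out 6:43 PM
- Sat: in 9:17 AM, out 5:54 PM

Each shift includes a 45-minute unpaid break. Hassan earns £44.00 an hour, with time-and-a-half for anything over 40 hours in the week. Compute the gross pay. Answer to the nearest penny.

£2222.00

Tue: 5:15 AM–3:35 PM = 10 h 20 min; less 45 min break → 9 h 35 min
Wed: 7:45 AM–7:16 PM = 11 h 31 min; less 45 min break → 10 h 46 min
Thu: 10:11 AM–9:26 PM = 11 h 15 min; less 45 min break → 10 h 30 min
Fri: 9:41 AM–6:43 PM = 9 h 2 min; less 45 min break → 8 h 17 min
Sat: 9:17 AM–5:54 PM = 8 h 37 min; less 45 min break → 7 h 52 min
Total worked: 47 h 0 min = 2820 min.
Regular 40 h 0 min = 2400 min at £44.00/h; overtime 7 h 0 min = 420 min at £66.00/h.
Pay = (2400 × £44.00 + 420 × £66.00) ÷ 60 = £2222.00.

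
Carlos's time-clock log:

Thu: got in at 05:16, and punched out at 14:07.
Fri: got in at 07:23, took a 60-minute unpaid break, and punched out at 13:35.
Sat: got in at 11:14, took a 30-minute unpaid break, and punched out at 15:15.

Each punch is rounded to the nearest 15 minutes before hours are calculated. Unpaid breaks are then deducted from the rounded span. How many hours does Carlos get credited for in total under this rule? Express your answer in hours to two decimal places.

Thu: in 05:16→05:15, out 14:07→14:00; 8 h 45 min
Fri: in 07:23→07:30, out 13:35→13:30; 6 h 0 min − 60 min = 5 h 0 min
Sat: in 11:14→11:15, out 15:15→15:15; 4 h 0 min − 30 min = 3 h 30 min
Total credited: 17 h 15 min.

17.25 hours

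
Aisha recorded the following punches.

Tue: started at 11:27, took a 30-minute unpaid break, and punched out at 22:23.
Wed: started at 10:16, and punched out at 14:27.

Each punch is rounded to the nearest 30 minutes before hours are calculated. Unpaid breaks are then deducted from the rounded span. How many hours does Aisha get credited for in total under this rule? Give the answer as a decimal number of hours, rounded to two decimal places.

14.50 hours

Tue: in 11:27→11:30, out 22:23→22:30; 11 h 0 min − 30 min = 10 h 30 min
Wed: in 10:16→10:30, out 14:27→14:30; 4 h 0 min
Total credited: 14 h 30 min.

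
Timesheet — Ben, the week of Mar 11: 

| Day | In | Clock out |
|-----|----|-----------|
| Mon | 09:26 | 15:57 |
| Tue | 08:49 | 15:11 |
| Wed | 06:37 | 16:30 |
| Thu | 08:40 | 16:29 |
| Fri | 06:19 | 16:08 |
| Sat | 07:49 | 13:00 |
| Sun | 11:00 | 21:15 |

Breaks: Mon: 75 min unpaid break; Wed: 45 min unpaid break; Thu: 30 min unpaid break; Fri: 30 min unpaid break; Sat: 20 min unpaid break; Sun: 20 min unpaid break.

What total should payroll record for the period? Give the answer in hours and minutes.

52 h 10 min

Mon: 09:26–15:57 = 6 h 31 min; less 75 min break → 5 h 16 min
Tue: 08:49–15:11 = 6 h 22 min
Wed: 06:37–16:30 = 9 h 53 min; less 45 min break → 9 h 8 min
Thu: 08:40–16:29 = 7 h 49 min; less 30 min break → 7 h 19 min
Fri: 06:19–16:08 = 9 h 49 min; less 30 min break → 9 h 19 min
Sat: 07:49–13:00 = 5 h 11 min; less 20 min break → 4 h 51 min
Sun: 11:00–21:15 = 10 h 15 min; less 20 min break → 9 h 55 min
Total: 5 h 16 min + 6 h 22 min + 9 h 8 min + 7 h 19 min + 9 h 19 min + 4 h 51 min + 9 h 55 min = 52 h 10 min.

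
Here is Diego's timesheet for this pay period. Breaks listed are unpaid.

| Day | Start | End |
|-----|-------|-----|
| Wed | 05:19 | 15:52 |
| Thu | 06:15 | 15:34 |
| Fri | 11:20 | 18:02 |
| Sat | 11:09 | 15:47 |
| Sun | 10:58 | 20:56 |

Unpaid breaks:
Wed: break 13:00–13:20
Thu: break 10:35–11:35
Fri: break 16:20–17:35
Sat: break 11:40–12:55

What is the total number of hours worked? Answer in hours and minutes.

Wed: 05:19–15:52 = 10 h 33 min; less 20 min break → 10 h 13 min
Thu: 06:15–15:34 = 9 h 19 min; less 60 min break → 8 h 19 min
Fri: 11:20–18:02 = 6 h 42 min; less 75 min break → 5 h 27 min
Sat: 11:09–15:47 = 4 h 38 min; less 75 min break → 3 h 23 min
Sun: 10:58–20:56 = 9 h 58 min
Total: 10 h 13 min + 8 h 19 min + 5 h 27 min + 3 h 23 min + 9 h 58 min = 37 h 20 min.

37 h 20 min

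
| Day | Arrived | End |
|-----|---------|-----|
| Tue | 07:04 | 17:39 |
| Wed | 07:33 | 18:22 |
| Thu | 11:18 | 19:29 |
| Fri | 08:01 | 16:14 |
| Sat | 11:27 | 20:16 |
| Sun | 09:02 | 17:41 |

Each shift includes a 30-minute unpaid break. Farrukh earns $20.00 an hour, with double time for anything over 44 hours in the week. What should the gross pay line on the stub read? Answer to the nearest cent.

$1210.67

Tue: 07:04–17:39 = 10 h 35 min; less 30 min break → 10 h 5 min
Wed: 07:33–18:22 = 10 h 49 min; less 30 min break → 10 h 19 min
Thu: 11:18–19:29 = 8 h 11 min; less 30 min break → 7 h 41 min
Fri: 08:01–16:14 = 8 h 13 min; less 30 min break → 7 h 43 min
Sat: 11:27–20:16 = 8 h 49 min; less 30 min break → 8 h 19 min
Sun: 09:02–17:41 = 8 h 39 min; less 30 min break → 8 h 9 min
Total worked: 52 h 16 min = 3136 min.
Regular 44 h 0 min = 2640 min at $20.00/h; overtime 8 h 16 min = 496 min at $40.00/h.
Pay = (2640 × $20.00 + 496 × $40.00) ÷ 60 = $1210.67.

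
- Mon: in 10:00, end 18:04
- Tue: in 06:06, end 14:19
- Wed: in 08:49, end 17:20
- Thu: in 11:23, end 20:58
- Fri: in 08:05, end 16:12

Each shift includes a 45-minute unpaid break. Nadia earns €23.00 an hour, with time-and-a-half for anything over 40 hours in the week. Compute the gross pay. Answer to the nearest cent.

Mon: 10:00–18:04 = 8 h 4 min; less 45 min break → 7 h 19 min
Tue: 06:06–14:19 = 8 h 13 min; less 45 min break → 7 h 28 min
Wed: 08:49–17:20 = 8 h 31 min; less 45 min break → 7 h 46 min
Thu: 11:23–20:58 = 9 h 35 min; less 45 min break → 8 h 50 min
Fri: 08:05–16:12 = 8 h 7 min; less 45 min break → 7 h 22 min
Total worked: 38 h 45 min = 2325 min.
Regular 38 h 45 min = 2325 min at €23.00/h; overtime 0 h 0 min = 0 min at €34.50/h.
Pay = (2325 × €23.00 + 0 × €34.50) ÷ 60 = €891.25.

€891.25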